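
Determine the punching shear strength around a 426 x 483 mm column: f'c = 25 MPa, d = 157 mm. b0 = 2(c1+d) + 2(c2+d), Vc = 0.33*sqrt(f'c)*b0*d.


b0 = 2*(426 + 157) + 2*(483 + 157) = 2446 mm
Vc = 0.33 * sqrt(25) * 2446 * 157 / 1000
= 633.64 kN

633.64


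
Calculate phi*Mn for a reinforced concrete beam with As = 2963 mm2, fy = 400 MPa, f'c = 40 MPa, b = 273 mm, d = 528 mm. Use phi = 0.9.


a = As * fy / (0.85 * f'c * b)
= 2963 * 400 / (0.85 * 40 * 273)
= 127.688 mm
Mn = As * fy * (d - a/2) / 10^6
= 550.1177 kN-m
phi*Mn = 0.9 * 550.1177 = 495.11 kN-m

495.11


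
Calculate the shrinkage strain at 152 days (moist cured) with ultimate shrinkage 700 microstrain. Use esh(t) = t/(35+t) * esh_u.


esh(152) = 152 / (35 + 152) * 700
= 152 / 187 * 700
= 569.0 microstrain

569.0


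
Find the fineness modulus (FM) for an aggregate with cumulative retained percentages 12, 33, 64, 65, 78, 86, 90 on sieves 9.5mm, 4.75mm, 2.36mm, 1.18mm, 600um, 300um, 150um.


FM = sum(cumulative % retained) / 100
= 428 / 100
= 4.28

4.28


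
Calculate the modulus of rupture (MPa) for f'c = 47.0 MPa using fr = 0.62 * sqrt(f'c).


fr = 0.62 * sqrt(47.0)
= 4.251 MPa

4.251


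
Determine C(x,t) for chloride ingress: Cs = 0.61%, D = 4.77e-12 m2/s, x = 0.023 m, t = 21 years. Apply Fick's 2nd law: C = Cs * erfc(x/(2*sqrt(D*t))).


t_seconds = 21 * 365.25 * 24 * 3600 = 662709600.0 s
arg = 0.023 / (2 * sqrt(4.77e-12 * 662709600.0))
= 0.2045
erfc(0.2045) = 0.7724
C = 0.61 * 0.7724 = 0.4712%

0.4712


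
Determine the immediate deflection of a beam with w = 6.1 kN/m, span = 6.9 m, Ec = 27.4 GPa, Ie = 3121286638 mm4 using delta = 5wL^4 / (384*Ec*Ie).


Convert: L = 6.9 m = 6900 mm, Ec = 27.4 GPa = 27400 MPa
delta = 5 * 6.1 * 6900^4 / (384 * 27400 * 3121286638)
= 2.11 mm

2.11


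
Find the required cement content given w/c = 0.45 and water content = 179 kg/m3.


Cement = water / (w/c)
= 179 / 0.45
= 397.8 kg/m3

397.8


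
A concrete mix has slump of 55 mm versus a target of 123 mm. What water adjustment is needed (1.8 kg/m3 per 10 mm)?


Difference = 123 - 55 = 68 mm
Water adjustment = 68 * 1.8 / 10 = 12.2 kg/m3

12.2


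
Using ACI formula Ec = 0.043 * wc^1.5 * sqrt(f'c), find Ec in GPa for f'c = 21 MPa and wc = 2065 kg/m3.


Ec = 0.043 * 2065^1.5 * sqrt(21) / 1000
= 18.49 GPa

18.49


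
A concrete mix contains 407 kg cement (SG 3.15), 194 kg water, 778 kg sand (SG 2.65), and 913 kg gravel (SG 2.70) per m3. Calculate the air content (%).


Vol cement = 407 / (3.15 * 1000) = 0.129206 m3
Vol water = 194 / 1000 = 0.194 m3
Vol sand = 778 / (2.65 * 1000) = 0.293585 m3
Vol gravel = 913 / (2.70 * 1000) = 0.338148 m3
Total solid + water volume = 0.954939 m3
Air = (1 - 0.954939) * 100 = 4.51%

4.51


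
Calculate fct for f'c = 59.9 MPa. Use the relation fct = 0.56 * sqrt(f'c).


fct = 0.56 * sqrt(59.9)
= 0.56 * 7.74
= 4.334 MPa

4.334


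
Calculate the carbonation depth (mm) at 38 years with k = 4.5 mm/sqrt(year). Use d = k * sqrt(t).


depth = k * sqrt(t)
= 4.5 * sqrt(38)
= 27.74 mm

27.74


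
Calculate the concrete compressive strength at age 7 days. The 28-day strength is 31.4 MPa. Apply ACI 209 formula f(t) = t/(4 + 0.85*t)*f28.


f(7) = 7 / (4 + 0.85 * 7) * 31.4
= 7 / 9.95 * 31.4
= 22.09 MPa

22.09


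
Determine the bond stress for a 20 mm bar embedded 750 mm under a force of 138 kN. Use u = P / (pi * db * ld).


u = P / (pi * db * ld)
= 138 * 1000 / (pi * 20 * 750)
= 2.928 MPa

2.928


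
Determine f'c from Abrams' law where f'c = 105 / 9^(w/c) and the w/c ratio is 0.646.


f'c = 105 / 9^0.646
= 105 / 4.135
= 25.4 MPa

25.4


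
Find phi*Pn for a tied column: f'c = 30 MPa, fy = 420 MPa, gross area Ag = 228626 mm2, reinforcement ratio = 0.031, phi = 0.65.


Ast = rho * Ag = 0.031 * 228626 = 7087.406 mm2
phi*Pn = 0.65 * 0.80 * (0.85 * 30 * (228626 - 7087.406) + 420 * 7087.406) / 1000
= 4485.49 kN

4485.49


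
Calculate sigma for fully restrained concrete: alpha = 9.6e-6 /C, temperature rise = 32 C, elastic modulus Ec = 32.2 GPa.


sigma = alpha * dT * Ec
= 9.6e-6 * 32 * 32.2 * 1000
= 9.892 MPa

9.892


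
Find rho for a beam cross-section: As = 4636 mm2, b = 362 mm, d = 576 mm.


rho = As / (b * d)
= 4636 / (362 * 576)
= 0.0222

0.0222


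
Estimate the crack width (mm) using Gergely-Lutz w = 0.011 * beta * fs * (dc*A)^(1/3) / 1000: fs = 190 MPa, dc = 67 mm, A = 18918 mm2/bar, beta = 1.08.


w = 0.011 * beta * fs * (dc * A)^(1/3) / 1000
= 0.011 * 1.08 * 190 * (67 * 18918)^(1/3) / 1000
= 0.244 mm

0.244


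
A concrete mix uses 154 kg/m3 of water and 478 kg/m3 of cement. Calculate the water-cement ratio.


w/c = water / cement
w/c = 154 / 478 = 0.322

0.322


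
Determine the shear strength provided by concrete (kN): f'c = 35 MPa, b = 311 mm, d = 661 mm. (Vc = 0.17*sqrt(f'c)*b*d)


Vc = 0.17 * sqrt(35) * 311 * 661 / 1000
= 206.75 kN

206.75


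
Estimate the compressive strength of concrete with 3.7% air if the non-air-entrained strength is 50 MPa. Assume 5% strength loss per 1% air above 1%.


Strength loss = (3.7 - 1) * 5 = 13.5%
f'c = 50 * (1 - 13.5/100)
= 43.25 MPa

43.25


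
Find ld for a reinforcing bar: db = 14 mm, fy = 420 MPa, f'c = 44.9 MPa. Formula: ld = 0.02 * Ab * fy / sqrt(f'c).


Ab = pi * 14^2 / 4 = 153.938 mm2
ld = 0.02 * 153.938 * 420 / sqrt(44.9)
= 193.0 mm

193.0


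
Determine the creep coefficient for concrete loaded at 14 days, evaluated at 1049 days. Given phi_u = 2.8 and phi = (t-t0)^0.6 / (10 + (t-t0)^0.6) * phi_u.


dt = 1049 - 14 = 1035
phi = 1035^0.6 / (10 + 1035^0.6) * 2.8
= 2.424

2.424


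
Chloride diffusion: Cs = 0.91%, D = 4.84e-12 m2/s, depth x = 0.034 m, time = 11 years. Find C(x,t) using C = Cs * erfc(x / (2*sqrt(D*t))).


t_seconds = 11 * 365.25 * 24 * 3600 = 347133600.0 s
arg = 0.034 / (2 * sqrt(4.84e-12 * 347133600.0))
= 0.4147
erfc(0.4147) = 0.5575
C = 0.91 * 0.5575 = 0.5073%

0.5073


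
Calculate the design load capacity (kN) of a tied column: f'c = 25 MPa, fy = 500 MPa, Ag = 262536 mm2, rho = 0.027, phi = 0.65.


Ast = rho * Ag = 0.027 * 262536 = 7088.472 mm2
phi*Pn = 0.65 * 0.80 * (0.85 * 25 * (262536 - 7088.472) + 500 * 7088.472) / 1000
= 4665.7 kN

4665.7


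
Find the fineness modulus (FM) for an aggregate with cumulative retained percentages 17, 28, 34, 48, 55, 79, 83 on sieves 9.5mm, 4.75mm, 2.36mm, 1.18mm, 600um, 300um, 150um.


FM = sum(cumulative % retained) / 100
= 344 / 100
= 3.44

3.44


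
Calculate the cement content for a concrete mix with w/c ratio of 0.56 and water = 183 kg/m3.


Cement = water / (w/c)
= 183 / 0.56
= 326.8 kg/m3

326.8


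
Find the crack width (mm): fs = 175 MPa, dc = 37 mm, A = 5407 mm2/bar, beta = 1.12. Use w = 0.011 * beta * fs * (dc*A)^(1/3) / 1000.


w = 0.011 * beta * fs * (dc * A)^(1/3) / 1000
= 0.011 * 1.12 * 175 * (37 * 5407)^(1/3) / 1000
= 0.126 mm

0.126


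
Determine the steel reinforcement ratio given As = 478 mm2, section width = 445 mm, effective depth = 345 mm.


rho = As / (b * d)
= 478 / (445 * 345)
= 0.0031

0.0031


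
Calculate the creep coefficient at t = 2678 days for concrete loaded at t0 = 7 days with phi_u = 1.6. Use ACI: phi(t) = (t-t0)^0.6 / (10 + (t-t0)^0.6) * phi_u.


dt = 2678 - 7 = 2671
phi = 2671^0.6 / (10 + 2671^0.6) * 1.6
= 1.471

1.471


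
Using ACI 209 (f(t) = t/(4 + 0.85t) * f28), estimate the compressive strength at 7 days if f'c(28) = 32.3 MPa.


f(7) = 7 / (4 + 0.85 * 7) * 32.3
= 7 / 9.95 * 32.3
= 22.72 MPa

22.72


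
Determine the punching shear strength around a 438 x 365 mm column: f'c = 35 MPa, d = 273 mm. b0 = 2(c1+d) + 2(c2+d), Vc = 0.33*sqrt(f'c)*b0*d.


b0 = 2*(438 + 273) + 2*(365 + 273) = 2698 mm
Vc = 0.33 * sqrt(35) * 2698 * 273 / 1000
= 1437.98 kN

1437.98


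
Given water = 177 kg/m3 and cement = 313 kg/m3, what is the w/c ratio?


w/c = water / cement
w/c = 177 / 313 = 0.565

0.565


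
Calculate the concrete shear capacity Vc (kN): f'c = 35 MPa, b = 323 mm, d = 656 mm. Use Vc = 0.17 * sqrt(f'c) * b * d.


Vc = 0.17 * sqrt(35) * 323 * 656 / 1000
= 213.1 kN

213.1


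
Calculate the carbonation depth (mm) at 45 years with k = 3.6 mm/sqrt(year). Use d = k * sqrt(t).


depth = k * sqrt(t)
= 3.6 * sqrt(45)
= 24.15 mm

24.15


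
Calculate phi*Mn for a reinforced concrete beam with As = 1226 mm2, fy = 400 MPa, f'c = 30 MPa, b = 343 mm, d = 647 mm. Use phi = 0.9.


a = As * fy / (0.85 * f'c * b)
= 1226 * 400 / (0.85 * 30 * 343)
= 56.0681 mm
Mn = As * fy * (d - a/2) / 10^6
= 303.5409 kN-m
phi*Mn = 0.9 * 303.5409 = 273.19 kN-m

273.19


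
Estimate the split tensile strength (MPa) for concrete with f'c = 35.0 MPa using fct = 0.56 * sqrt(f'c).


fct = 0.56 * sqrt(35.0)
= 0.56 * 5.916
= 3.313 MPa

3.313


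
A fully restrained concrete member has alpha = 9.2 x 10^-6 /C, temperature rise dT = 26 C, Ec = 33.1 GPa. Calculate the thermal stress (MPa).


sigma = alpha * dT * Ec
= 9.2e-6 * 26 * 33.1 * 1000
= 7.918 MPa

7.918


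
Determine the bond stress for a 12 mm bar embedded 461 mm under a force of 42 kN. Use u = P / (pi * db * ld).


u = P / (pi * db * ld)
= 42 * 1000 / (pi * 12 * 461)
= 2.417 MPa

2.417


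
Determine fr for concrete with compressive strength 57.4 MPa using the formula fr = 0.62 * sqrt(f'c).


fr = 0.62 * sqrt(57.4)
= 4.697 MPa

4.697


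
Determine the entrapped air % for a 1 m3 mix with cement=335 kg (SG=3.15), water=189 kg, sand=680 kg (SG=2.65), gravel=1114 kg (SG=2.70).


Vol cement = 335 / (3.15 * 1000) = 0.106349 m3
Vol water = 189 / 1000 = 0.189 m3
Vol sand = 680 / (2.65 * 1000) = 0.256604 m3
Vol gravel = 1114 / (2.70 * 1000) = 0.412593 m3
Total solid + water volume = 0.964546 m3
Air = (1 - 0.964546) * 100 = 3.55%

3.55


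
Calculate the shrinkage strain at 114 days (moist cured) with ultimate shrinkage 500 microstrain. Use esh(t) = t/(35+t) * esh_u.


esh(114) = 114 / (35 + 114) * 500
= 114 / 149 * 500
= 382.6 microstrain

382.6


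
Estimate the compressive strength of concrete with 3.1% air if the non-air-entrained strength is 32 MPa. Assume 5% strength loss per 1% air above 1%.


Strength loss = (3.1 - 1) * 5 = 10.5%
f'c = 32 * (1 - 10.5/100)
= 28.64 MPa

28.64


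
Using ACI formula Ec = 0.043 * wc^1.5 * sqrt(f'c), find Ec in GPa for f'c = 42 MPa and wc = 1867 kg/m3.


Ec = 0.043 * 1867^1.5 * sqrt(42) / 1000
= 22.48 GPa

22.48


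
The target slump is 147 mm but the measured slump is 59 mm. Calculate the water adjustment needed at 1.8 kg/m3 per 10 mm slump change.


Difference = 147 - 59 = 88 mm
Water adjustment = 88 * 1.8 / 10 = 15.8 kg/m3

15.8


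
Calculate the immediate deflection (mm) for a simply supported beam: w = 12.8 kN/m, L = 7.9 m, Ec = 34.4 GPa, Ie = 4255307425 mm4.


Convert: L = 7.9 m = 7900 mm, Ec = 34.4 GPa = 34400 MPa
delta = 5 * 12.8 * 7900^4 / (384 * 34400 * 4255307425)
= 4.43 mm

4.43


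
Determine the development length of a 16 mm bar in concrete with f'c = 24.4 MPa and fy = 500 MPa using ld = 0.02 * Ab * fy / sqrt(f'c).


Ab = pi * 16^2 / 4 = 201.062 mm2
ld = 0.02 * 201.062 * 500 / sqrt(24.4)
= 407.0 mm

407.0


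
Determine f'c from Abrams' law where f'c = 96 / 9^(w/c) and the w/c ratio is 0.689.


f'c = 96 / 9^0.689
= 96 / 4.544
= 21.13 MPa

21.13


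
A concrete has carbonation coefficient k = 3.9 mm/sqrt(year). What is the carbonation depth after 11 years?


depth = k * sqrt(t)
= 3.9 * sqrt(11)
= 12.93 mm

12.93


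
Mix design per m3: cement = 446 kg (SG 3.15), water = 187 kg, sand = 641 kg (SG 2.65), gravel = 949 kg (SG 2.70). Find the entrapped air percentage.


Vol cement = 446 / (3.15 * 1000) = 0.141587 m3
Vol water = 187 / 1000 = 0.187 m3
Vol sand = 641 / (2.65 * 1000) = 0.241887 m3
Vol gravel = 949 / (2.70 * 1000) = 0.351481 m3
Total solid + water volume = 0.921956 m3
Air = (1 - 0.921956) * 100 = 7.8%

7.8


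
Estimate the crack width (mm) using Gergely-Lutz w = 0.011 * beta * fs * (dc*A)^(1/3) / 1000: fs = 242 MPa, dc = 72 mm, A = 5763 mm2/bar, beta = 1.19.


w = 0.011 * beta * fs * (dc * A)^(1/3) / 1000
= 0.011 * 1.19 * 242 * (72 * 5763)^(1/3) / 1000
= 0.236 mm

0.236


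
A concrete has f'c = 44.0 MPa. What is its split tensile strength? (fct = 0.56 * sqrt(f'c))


fct = 0.56 * sqrt(44.0)
= 0.56 * 6.633
= 3.715 MPa

3.715


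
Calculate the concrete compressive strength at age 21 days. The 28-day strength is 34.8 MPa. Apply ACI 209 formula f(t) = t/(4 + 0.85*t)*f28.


f(21) = 21 / (4 + 0.85 * 21) * 34.8
= 21 / 21.85 * 34.8
= 33.45 MPa

33.45


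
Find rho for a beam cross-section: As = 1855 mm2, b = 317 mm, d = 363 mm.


rho = As / (b * d)
= 1855 / (317 * 363)
= 0.0161

0.0161


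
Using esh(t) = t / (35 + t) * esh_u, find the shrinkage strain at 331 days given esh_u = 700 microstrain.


esh(331) = 331 / (35 + 331) * 700
= 331 / 366 * 700
= 633.1 microstrain

633.1


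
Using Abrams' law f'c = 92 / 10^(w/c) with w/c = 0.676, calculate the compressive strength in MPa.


f'c = 92 / 10^0.676
= 92 / 4.742
= 19.4 MPa

19.4


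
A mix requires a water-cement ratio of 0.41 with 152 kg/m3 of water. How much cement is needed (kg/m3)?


Cement = water / (w/c)
= 152 / 0.41
= 370.7 kg/m3

370.7


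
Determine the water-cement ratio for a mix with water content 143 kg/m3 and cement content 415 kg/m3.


w/c = water / cement
w/c = 143 / 415 = 0.345

0.345


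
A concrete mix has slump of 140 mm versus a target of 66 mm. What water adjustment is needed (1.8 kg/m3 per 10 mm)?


Difference = 66 - 140 = -74 mm
Water adjustment = -74 * 1.8 / 10 = -13.3 kg/m3

-13.3


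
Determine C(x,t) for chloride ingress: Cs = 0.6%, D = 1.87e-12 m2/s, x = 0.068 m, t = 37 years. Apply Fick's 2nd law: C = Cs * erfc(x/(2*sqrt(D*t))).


t_seconds = 37 * 365.25 * 24 * 3600 = 1167631200.0 s
arg = 0.068 / (2 * sqrt(1.87e-12 * 1167631200.0))
= 0.7276
erfc(0.7276) = 0.3035
C = 0.6 * 0.3035 = 0.1821%

0.1821


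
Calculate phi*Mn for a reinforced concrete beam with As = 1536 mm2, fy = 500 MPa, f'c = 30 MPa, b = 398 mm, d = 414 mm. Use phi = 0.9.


a = As * fy / (0.85 * f'c * b)
= 1536 * 500 / (0.85 * 30 * 398)
= 75.6725 mm
Mn = As * fy * (d - a/2) / 10^6
= 288.8938 kN-m
phi*Mn = 0.9 * 288.8938 = 260.0 kN-m

260.0


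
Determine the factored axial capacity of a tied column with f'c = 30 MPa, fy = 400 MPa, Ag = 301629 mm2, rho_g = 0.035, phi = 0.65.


Ast = rho * Ag = 0.035 * 301629 = 10557.015 mm2
phi*Pn = 0.65 * 0.80 * (0.85 * 30 * (301629 - 10557.015) + 400 * 10557.015) / 1000
= 6055.47 kN

6055.47


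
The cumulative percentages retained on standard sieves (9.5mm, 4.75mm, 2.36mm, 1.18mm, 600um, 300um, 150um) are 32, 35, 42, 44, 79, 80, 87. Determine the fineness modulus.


FM = sum(cumulative % retained) / 100
= 399 / 100
= 3.99

3.99


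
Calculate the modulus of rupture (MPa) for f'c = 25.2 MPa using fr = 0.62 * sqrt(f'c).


fr = 0.62 * sqrt(25.2)
= 3.112 MPa

3.112


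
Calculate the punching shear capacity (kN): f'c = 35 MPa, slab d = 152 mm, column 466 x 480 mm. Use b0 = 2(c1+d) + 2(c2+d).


b0 = 2*(466 + 152) + 2*(480 + 152) = 2500 mm
Vc = 0.33 * sqrt(35) * 2500 * 152 / 1000
= 741.88 kN

741.88


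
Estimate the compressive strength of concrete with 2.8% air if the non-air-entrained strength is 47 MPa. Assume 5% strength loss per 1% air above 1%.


Strength loss = (2.8 - 1) * 5 = 9.0%
f'c = 47 * (1 - 9.0/100)
= 42.77 MPa

42.77


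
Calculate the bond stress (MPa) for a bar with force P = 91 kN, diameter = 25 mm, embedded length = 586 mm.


u = P / (pi * db * ld)
= 91 * 1000 / (pi * 25 * 586)
= 1.977 MPa

1.977


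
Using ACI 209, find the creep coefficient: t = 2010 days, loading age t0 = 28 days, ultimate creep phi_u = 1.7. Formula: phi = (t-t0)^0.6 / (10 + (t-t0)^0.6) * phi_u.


dt = 2010 - 28 = 1982
phi = 1982^0.6 / (10 + 1982^0.6) * 1.7
= 1.538

1.538


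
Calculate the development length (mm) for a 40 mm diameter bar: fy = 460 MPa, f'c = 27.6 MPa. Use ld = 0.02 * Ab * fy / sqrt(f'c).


Ab = pi * 40^2 / 4 = 1256.637 mm2
ld = 0.02 * 1256.637 * 460 / sqrt(27.6)
= 2200.6 mm

2200.6


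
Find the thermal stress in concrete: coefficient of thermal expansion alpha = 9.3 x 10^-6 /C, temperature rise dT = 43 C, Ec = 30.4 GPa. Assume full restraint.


sigma = alpha * dT * Ec
= 9.3e-6 * 43 * 30.4 * 1000
= 12.157 MPa

12.157


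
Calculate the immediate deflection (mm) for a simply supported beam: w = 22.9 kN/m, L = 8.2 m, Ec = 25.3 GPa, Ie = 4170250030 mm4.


Convert: L = 8.2 m = 8200 mm, Ec = 25.3 GPa = 25300 MPa
delta = 5 * 22.9 * 8200^4 / (384 * 25300 * 4170250030)
= 12.78 mm

12.78


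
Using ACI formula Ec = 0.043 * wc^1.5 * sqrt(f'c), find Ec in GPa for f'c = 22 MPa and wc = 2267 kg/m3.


Ec = 0.043 * 2267^1.5 * sqrt(22) / 1000
= 21.77 GPa

21.77


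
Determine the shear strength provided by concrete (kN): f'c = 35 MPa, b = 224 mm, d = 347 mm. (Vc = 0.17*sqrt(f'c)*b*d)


Vc = 0.17 * sqrt(35) * 224 * 347 / 1000
= 78.17 kN

78.17


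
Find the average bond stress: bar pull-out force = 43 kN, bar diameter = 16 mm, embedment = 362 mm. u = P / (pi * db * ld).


u = P / (pi * db * ld)
= 43 * 1000 / (pi * 16 * 362)
= 2.363 MPa

2.363


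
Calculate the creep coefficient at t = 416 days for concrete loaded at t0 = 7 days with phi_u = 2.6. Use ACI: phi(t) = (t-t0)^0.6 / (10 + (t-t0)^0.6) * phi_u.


dt = 416 - 7 = 409
phi = 409^0.6 / (10 + 409^0.6) * 2.6
= 2.046

2.046


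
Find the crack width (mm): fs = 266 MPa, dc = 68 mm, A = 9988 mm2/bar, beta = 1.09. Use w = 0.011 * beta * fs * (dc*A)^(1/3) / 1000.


w = 0.011 * beta * fs * (dc * A)^(1/3) / 1000
= 0.011 * 1.09 * 266 * (68 * 9988)^(1/3) / 1000
= 0.28 mm

0.28


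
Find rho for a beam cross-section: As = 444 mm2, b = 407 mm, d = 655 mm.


rho = As / (b * d)
= 444 / (407 * 655)
= 0.0017

0.0017


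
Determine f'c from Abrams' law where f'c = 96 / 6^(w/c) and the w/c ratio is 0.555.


f'c = 96 / 6^0.555
= 96 / 2.703
= 35.51 MPa

35.51


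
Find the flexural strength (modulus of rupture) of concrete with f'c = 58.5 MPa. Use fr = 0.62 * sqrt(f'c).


fr = 0.62 * sqrt(58.5)
= 4.742 MPa

4.742


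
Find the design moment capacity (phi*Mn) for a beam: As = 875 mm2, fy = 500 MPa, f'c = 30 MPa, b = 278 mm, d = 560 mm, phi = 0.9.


a = As * fy / (0.85 * f'c * b)
= 875 * 500 / (0.85 * 30 * 278)
= 61.7153 mm
Mn = As * fy * (d - a/2) / 10^6
= 231.4998 kN-m
phi*Mn = 0.9 * 231.4998 = 208.35 kN-m

208.35


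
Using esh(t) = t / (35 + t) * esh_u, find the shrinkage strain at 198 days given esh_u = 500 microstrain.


esh(198) = 198 / (35 + 198) * 500
= 198 / 233 * 500
= 424.9 microstrain

424.9


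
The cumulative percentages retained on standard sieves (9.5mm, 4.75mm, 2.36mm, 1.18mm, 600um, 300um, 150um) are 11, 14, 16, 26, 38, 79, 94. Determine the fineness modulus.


FM = sum(cumulative % retained) / 100
= 278 / 100
= 2.78

2.78


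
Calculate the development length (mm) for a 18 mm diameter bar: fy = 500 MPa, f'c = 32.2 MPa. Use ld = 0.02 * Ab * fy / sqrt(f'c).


Ab = pi * 18^2 / 4 = 254.469 mm2
ld = 0.02 * 254.469 * 500 / sqrt(32.2)
= 448.4 mm

448.4


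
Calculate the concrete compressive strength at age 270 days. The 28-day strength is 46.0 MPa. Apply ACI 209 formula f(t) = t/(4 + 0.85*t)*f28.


f(270) = 270 / (4 + 0.85 * 270) * 46.0
= 270 / 233.5 * 46.0
= 53.19 MPa

53.19


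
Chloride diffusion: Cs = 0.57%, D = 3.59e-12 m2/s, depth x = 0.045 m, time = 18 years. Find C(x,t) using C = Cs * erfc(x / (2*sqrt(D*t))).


t_seconds = 18 * 365.25 * 24 * 3600 = 568036800.0 s
arg = 0.045 / (2 * sqrt(3.59e-12 * 568036800.0))
= 0.4982
erfc(0.4982) = 0.481
C = 0.57 * 0.481 = 0.2742%

0.2742


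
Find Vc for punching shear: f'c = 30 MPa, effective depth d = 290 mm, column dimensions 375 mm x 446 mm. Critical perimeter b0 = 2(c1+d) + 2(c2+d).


b0 = 2*(375 + 290) + 2*(446 + 290) = 2802 mm
Vc = 0.33 * sqrt(30) * 2802 * 290 / 1000
= 1468.73 kN

1468.73


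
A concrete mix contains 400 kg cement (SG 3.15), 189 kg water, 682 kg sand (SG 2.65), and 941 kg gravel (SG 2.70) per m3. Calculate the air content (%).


Vol cement = 400 / (3.15 * 1000) = 0.126984 m3
Vol water = 189 / 1000 = 0.189 m3
Vol sand = 682 / (2.65 * 1000) = 0.257358 m3
Vol gravel = 941 / (2.70 * 1000) = 0.348519 m3
Total solid + water volume = 0.921861 m3
Air = (1 - 0.921861) * 100 = 7.81%

7.81


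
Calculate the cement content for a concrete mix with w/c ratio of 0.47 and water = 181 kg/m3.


Cement = water / (w/c)
= 181 / 0.47
= 385.1 kg/m3

385.1


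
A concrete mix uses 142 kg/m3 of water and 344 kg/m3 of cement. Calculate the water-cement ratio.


w/c = water / cement
w/c = 142 / 344 = 0.413

0.413


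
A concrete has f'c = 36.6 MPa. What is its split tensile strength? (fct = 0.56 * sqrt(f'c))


fct = 0.56 * sqrt(36.6)
= 0.56 * 6.05
= 3.388 MPa

3.388


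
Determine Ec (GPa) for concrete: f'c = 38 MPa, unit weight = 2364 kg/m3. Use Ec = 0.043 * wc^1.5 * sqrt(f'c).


Ec = 0.043 * 2364^1.5 * sqrt(38) / 1000
= 30.47 GPa

30.47


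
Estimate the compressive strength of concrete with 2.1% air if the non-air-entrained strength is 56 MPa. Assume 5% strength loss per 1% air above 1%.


Strength loss = (2.1 - 1) * 5 = 5.5%
f'c = 56 * (1 - 5.5/100)
= 52.92 MPa

52.92


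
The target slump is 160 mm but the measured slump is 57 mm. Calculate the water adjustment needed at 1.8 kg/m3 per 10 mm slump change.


Difference = 160 - 57 = 103 mm
Water adjustment = 103 * 1.8 / 10 = 18.5 kg/m3

18.5


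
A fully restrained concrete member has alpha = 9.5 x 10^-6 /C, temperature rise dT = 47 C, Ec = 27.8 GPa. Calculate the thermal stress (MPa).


sigma = alpha * dT * Ec
= 9.5e-6 * 47 * 27.8 * 1000
= 12.413 MPa

12.413


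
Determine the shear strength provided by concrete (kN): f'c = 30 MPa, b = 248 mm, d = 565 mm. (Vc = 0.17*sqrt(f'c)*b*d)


Vc = 0.17 * sqrt(30) * 248 * 565 / 1000
= 130.47 kN

130.47


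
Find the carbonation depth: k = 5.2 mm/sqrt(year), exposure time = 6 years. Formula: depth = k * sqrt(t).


depth = k * sqrt(t)
= 5.2 * sqrt(6)
= 12.74 mm

12.74


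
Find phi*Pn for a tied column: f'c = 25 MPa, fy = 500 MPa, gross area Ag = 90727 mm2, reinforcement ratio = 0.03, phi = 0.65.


Ast = rho * Ag = 0.03 * 90727 = 2721.81 mm2
phi*Pn = 0.65 * 0.80 * (0.85 * 25 * (90727 - 2721.81) + 500 * 2721.81) / 1000
= 1680.13 kN

1680.13


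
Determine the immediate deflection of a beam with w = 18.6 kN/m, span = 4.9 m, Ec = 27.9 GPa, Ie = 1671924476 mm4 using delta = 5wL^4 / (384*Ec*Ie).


Convert: L = 4.9 m = 4900 mm, Ec = 27.9 GPa = 27900 MPa
delta = 5 * 18.6 * 4900^4 / (384 * 27900 * 1671924476)
= 2.99 mm

2.99


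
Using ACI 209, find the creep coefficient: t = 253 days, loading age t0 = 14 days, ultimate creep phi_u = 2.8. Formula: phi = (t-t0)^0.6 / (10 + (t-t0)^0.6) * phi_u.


dt = 253 - 14 = 239
phi = 239^0.6 / (10 + 239^0.6) * 2.8
= 2.038

2.038


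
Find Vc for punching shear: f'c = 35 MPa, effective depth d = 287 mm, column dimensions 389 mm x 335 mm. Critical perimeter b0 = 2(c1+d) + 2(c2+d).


b0 = 2*(389 + 287) + 2*(335 + 287) = 2596 mm
Vc = 0.33 * sqrt(35) * 2596 * 287 / 1000
= 1454.57 kN

1454.57


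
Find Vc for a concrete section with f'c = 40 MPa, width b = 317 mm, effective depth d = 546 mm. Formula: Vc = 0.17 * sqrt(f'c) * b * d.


Vc = 0.17 * sqrt(40) * 317 * 546 / 1000
= 186.09 kN

186.09


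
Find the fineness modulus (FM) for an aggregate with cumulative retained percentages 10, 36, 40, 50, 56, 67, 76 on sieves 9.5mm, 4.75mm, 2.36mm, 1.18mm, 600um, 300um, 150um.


FM = sum(cumulative % retained) / 100
= 335 / 100
= 3.35

3.35


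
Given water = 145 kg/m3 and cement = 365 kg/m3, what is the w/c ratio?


w/c = water / cement
w/c = 145 / 365 = 0.397

0.397


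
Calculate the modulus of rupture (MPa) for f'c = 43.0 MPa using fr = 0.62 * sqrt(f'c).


fr = 0.62 * sqrt(43.0)
= 4.066 MPa

4.066


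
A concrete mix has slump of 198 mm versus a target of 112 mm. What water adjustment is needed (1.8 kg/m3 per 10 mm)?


Difference = 112 - 198 = -86 mm
Water adjustment = -86 * 1.8 / 10 = -15.5 kg/m3

-15.5


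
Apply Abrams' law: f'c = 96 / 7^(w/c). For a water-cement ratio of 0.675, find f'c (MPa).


f'c = 96 / 7^0.675
= 96 / 3.719
= 25.81 MPa

25.81


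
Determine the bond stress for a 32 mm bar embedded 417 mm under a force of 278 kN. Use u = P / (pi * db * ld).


u = P / (pi * db * ld)
= 278 * 1000 / (pi * 32 * 417)
= 6.631 MPa

6.631


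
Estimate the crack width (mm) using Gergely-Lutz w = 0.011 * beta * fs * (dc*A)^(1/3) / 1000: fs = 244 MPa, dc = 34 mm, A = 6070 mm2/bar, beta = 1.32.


w = 0.011 * beta * fs * (dc * A)^(1/3) / 1000
= 0.011 * 1.32 * 244 * (34 * 6070)^(1/3) / 1000
= 0.209 mm

0.209


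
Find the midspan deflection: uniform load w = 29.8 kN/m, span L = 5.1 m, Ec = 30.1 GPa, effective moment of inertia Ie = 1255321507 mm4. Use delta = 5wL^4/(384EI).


Convert: L = 5.1 m = 5100 mm, Ec = 30.1 GPa = 30100 MPa
delta = 5 * 29.8 * 5100^4 / (384 * 30100 * 1255321507)
= 6.95 mm

6.95


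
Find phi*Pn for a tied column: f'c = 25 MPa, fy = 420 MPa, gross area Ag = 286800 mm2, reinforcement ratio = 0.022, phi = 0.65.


Ast = rho * Ag = 0.022 * 286800 = 6309.6 mm2
phi*Pn = 0.65 * 0.80 * (0.85 * 25 * (286800 - 6309.6) + 420 * 6309.6) / 1000
= 4477.44 kN

4477.44


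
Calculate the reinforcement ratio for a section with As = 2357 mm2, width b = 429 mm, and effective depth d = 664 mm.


rho = As / (b * d)
= 2357 / (429 * 664)
= 0.0083

0.0083


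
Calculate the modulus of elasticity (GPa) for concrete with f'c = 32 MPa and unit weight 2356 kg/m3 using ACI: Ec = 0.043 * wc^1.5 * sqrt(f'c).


Ec = 0.043 * 2356^1.5 * sqrt(32) / 1000
= 27.82 GPa

27.82


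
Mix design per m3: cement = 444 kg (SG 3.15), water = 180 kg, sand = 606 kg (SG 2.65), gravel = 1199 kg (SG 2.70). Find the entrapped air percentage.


Vol cement = 444 / (3.15 * 1000) = 0.140952 m3
Vol water = 180 / 1000 = 0.18 m3
Vol sand = 606 / (2.65 * 1000) = 0.228679 m3
Vol gravel = 1199 / (2.70 * 1000) = 0.444074 m3
Total solid + water volume = 0.993706 m3
Air = (1 - 0.993706) * 100 = 0.63%

0.63


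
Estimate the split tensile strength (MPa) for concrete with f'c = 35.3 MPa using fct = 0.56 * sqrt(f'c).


fct = 0.56 * sqrt(35.3)
= 0.56 * 5.941
= 3.327 MPa

3.327


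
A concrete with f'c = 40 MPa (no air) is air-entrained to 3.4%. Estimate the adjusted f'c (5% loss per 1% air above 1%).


Strength loss = (3.4 - 1) * 5 = 12.0%
f'c = 40 * (1 - 12.0/100)
= 35.2 MPa

35.2


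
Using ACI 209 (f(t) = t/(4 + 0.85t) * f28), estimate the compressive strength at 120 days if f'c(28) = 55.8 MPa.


f(120) = 120 / (4 + 0.85 * 120) * 55.8
= 120 / 106.0 * 55.8
= 63.17 MPa

63.17


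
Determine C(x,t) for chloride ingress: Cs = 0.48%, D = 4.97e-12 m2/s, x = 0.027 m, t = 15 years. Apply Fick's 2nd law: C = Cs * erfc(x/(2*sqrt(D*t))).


t_seconds = 15 * 365.25 * 24 * 3600 = 473364000.0 s
arg = 0.027 / (2 * sqrt(4.97e-12 * 473364000.0))
= 0.2783
erfc(0.2783) = 0.6939
C = 0.48 * 0.6939 = 0.3331%

0.3331


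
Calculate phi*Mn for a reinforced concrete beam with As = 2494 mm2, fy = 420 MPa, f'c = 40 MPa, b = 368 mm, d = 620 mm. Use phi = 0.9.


a = As * fy / (0.85 * f'c * b)
= 2494 * 420 / (0.85 * 40 * 368)
= 83.718 mm
Mn = As * fy * (d - a/2) / 10^6
= 605.5911 kN-m
phi*Mn = 0.9 * 605.5911 = 545.03 kN-m

545.03


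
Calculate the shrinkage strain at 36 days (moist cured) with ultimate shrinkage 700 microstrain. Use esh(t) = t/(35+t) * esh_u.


esh(36) = 36 / (35 + 36) * 700
= 36 / 71 * 700
= 354.9 microstrain

354.9


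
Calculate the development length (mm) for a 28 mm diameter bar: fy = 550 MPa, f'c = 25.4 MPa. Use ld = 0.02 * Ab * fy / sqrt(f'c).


Ab = pi * 28^2 / 4 = 615.752 mm2
ld = 0.02 * 615.752 * 550 / sqrt(25.4)
= 1343.9 mm

1343.9


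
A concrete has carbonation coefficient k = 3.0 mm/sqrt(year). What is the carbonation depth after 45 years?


depth = k * sqrt(t)
= 3.0 * sqrt(45)
= 20.12 mm

20.12


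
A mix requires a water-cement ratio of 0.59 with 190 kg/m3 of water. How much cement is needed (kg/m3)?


Cement = water / (w/c)
= 190 / 0.59
= 322.0 kg/m3

322.0


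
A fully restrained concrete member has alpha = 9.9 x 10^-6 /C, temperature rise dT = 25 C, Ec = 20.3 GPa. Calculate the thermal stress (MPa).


sigma = alpha * dT * Ec
= 9.9e-6 * 25 * 20.3 * 1000
= 5.024 MPa

5.024


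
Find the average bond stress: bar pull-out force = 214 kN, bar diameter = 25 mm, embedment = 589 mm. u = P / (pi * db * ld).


u = P / (pi * db * ld)
= 214 * 1000 / (pi * 25 * 589)
= 4.626 MPa

4.626


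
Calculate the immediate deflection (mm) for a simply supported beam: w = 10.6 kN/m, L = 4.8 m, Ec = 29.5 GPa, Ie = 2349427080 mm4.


Convert: L = 4.8 m = 4800 mm, Ec = 29.5 GPa = 29500 MPa
delta = 5 * 10.6 * 4800^4 / (384 * 29500 * 2349427080)
= 1.06 mm

1.06


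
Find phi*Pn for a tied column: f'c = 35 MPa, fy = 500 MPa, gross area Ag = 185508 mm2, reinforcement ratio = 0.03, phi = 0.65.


Ast = rho * Ag = 0.03 * 185508 = 5565.24 mm2
phi*Pn = 0.65 * 0.80 * (0.85 * 35 * (185508 - 5565.24) + 500 * 5565.24) / 1000
= 4230.68 kN

4230.68


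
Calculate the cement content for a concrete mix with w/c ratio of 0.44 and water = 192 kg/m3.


Cement = water / (w/c)
= 192 / 0.44
= 436.4 kg/m3

436.4


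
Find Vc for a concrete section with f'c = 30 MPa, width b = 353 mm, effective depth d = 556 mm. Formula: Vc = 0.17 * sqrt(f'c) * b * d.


Vc = 0.17 * sqrt(30) * 353 * 556 / 1000
= 182.75 kN

182.75


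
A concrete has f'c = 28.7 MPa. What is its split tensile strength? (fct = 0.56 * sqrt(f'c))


fct = 0.56 * sqrt(28.7)
= 0.56 * 5.357
= 3.0 MPa

3.0


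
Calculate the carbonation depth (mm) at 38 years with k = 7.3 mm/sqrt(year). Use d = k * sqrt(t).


depth = k * sqrt(t)
= 7.3 * sqrt(38)
= 45.0 mm

45.0


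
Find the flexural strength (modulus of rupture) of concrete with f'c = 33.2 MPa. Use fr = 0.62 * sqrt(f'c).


fr = 0.62 * sqrt(33.2)
= 3.572 MPa

3.572


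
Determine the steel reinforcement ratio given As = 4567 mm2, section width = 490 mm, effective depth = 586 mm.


rho = As / (b * d)
= 4567 / (490 * 586)
= 0.0159

0.0159


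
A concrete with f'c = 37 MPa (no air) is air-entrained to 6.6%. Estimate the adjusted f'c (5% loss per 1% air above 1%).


Strength loss = (6.6 - 1) * 5 = 28.0%
f'c = 37 * (1 - 28.0/100)
= 26.64 MPa

26.64


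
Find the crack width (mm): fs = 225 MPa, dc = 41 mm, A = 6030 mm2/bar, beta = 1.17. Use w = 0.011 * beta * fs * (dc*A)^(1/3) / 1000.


w = 0.011 * beta * fs * (dc * A)^(1/3) / 1000
= 0.011 * 1.17 * 225 * (41 * 6030)^(1/3) / 1000
= 0.182 mm

0.182


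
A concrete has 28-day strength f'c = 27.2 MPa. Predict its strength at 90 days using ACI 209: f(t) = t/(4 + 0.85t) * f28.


f(90) = 90 / (4 + 0.85 * 90) * 27.2
= 90 / 80.5 * 27.2
= 30.41 MPa

30.41


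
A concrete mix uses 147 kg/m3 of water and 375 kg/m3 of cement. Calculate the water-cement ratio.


w/c = water / cement
w/c = 147 / 375 = 0.392

0.392


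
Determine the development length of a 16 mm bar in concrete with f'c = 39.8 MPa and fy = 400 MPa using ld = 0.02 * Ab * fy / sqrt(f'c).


Ab = pi * 16^2 / 4 = 201.062 mm2
ld = 0.02 * 201.062 * 400 / sqrt(39.8)
= 255.0 mm

255.0


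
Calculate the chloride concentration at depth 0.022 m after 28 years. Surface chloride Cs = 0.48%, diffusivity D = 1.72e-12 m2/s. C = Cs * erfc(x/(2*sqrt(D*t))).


t_seconds = 28 * 365.25 * 24 * 3600 = 883612800.0 s
arg = 0.022 / (2 * sqrt(1.72e-12 * 883612800.0))
= 0.2822
erfc(0.2822) = 0.6899
C = 0.48 * 0.6899 = 0.3311%

0.3311


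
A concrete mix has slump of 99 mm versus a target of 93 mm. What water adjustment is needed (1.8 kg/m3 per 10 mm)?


Difference = 93 - 99 = -6 mm
Water adjustment = -6 * 1.8 / 10 = -1.1 kg/m3

-1.1


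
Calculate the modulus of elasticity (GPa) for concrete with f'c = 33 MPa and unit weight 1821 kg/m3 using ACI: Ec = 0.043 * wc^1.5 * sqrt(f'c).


Ec = 0.043 * 1821^1.5 * sqrt(33) / 1000
= 19.2 GPa

19.2


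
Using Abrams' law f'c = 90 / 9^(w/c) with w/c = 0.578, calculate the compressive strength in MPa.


f'c = 90 / 9^0.578
= 90 / 3.561
= 25.27 MPa

25.27


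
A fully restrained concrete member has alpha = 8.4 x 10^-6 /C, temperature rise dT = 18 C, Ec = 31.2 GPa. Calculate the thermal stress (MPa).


sigma = alpha * dT * Ec
= 8.4e-6 * 18 * 31.2 * 1000
= 4.717 MPa

4.717


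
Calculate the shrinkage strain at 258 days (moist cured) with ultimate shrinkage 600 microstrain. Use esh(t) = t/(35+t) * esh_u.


esh(258) = 258 / (35 + 258) * 600
= 258 / 293 * 600
= 528.3 microstrain

528.3


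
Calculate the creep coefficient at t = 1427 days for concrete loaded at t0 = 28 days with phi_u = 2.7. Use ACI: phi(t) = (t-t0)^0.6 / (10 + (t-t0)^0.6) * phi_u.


dt = 1427 - 28 = 1399
phi = 1399^0.6 / (10 + 1399^0.6) * 2.7
= 2.39

2.39


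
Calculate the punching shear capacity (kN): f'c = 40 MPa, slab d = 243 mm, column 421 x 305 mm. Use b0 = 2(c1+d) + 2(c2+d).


b0 = 2*(421 + 243) + 2*(305 + 243) = 2424 mm
Vc = 0.33 * sqrt(40) * 2424 * 243 / 1000
= 1229.37 kN

1229.37


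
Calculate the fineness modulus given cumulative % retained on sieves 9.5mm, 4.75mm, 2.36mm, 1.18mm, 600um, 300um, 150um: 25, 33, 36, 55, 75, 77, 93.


FM = sum(cumulative % retained) / 100
= 394 / 100
= 3.94

3.94


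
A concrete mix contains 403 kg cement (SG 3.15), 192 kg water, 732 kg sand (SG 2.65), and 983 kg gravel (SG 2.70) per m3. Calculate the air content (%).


Vol cement = 403 / (3.15 * 1000) = 0.127937 m3
Vol water = 192 / 1000 = 0.192 m3
Vol sand = 732 / (2.65 * 1000) = 0.276226 m3
Vol gravel = 983 / (2.70 * 1000) = 0.364074 m3
Total solid + water volume = 0.960237 m3
Air = (1 - 0.960237) * 100 = 3.98%

3.98


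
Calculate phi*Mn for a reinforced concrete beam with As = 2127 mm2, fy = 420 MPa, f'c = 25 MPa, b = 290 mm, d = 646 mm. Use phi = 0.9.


a = As * fy / (0.85 * f'c * b)
= 2127 * 420 / (0.85 * 25 * 290)
= 144.9639 mm
Mn = As * fy * (d - a/2) / 10^6
= 512.3466 kN-m
phi*Mn = 0.9 * 512.3466 = 461.11 kN-m

461.11


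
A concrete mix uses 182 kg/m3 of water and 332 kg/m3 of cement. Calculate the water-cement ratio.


w/c = water / cement
w/c = 182 / 332 = 0.548

0.548


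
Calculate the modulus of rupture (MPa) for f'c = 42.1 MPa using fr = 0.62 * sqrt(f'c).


fr = 0.62 * sqrt(42.1)
= 4.023 MPa

4.023


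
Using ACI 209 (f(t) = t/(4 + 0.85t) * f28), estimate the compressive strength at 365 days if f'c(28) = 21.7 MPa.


f(365) = 365 / (4 + 0.85 * 365) * 21.7
= 365 / 314.25 * 21.7
= 25.2 MPa

25.2


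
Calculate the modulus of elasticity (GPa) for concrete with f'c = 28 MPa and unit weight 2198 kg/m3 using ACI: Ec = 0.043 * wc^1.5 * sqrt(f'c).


Ec = 0.043 * 2198^1.5 * sqrt(28) / 1000
= 23.45 GPa

23.45


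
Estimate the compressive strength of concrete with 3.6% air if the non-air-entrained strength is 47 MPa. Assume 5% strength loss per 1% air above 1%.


Strength loss = (3.6 - 1) * 5 = 13.0%
f'c = 47 * (1 - 13.0/100)
= 40.89 MPa

40.89


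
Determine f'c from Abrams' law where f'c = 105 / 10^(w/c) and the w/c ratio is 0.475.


f'c = 105 / 10^0.475
= 105 / 2.985
= 35.17 MPa

35.17


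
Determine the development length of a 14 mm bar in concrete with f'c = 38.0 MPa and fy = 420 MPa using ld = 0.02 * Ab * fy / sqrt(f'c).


Ab = pi * 14^2 / 4 = 153.938 mm2
ld = 0.02 * 153.938 * 420 / sqrt(38.0)
= 209.8 mm

209.8


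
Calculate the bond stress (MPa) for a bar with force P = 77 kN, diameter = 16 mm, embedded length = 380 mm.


u = P / (pi * db * ld)
= 77 * 1000 / (pi * 16 * 380)
= 4.031 MPa

4.031


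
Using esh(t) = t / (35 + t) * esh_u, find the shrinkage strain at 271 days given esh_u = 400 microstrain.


esh(271) = 271 / (35 + 271) * 400
= 271 / 306 * 400
= 354.2 microstrain

354.2


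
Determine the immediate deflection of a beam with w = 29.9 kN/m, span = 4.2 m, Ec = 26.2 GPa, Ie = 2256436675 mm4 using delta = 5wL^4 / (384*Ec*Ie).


Convert: L = 4.2 m = 4200 mm, Ec = 26.2 GPa = 26200 MPa
delta = 5 * 29.9 * 4200^4 / (384 * 26200 * 2256436675)
= 2.05 mm

2.05


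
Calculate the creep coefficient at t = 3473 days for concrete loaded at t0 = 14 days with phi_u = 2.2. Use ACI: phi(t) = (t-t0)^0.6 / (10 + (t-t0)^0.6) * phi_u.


dt = 3473 - 14 = 3459
phi = 3459^0.6 / (10 + 3459^0.6) * 2.2
= 2.046

2.046


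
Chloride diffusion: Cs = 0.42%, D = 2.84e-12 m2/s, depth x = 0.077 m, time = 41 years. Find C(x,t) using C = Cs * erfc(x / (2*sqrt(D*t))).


t_seconds = 41 * 365.25 * 24 * 3600 = 1293861600.0 s
arg = 0.077 / (2 * sqrt(2.84e-12 * 1293861600.0))
= 0.6351
erfc(0.6351) = 0.3691
C = 0.42 * 0.3691 = 0.155%

0.155


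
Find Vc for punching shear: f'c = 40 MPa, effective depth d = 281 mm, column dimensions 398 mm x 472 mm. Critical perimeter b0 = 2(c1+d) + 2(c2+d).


b0 = 2*(398 + 281) + 2*(472 + 281) = 2864 mm
Vc = 0.33 * sqrt(40) * 2864 * 281 / 1000
= 1679.67 kN

1679.67


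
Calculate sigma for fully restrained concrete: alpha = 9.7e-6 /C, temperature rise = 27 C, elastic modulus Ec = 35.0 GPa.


sigma = alpha * dT * Ec
= 9.7e-6 * 27 * 35.0 * 1000
= 9.166 MPa

9.166


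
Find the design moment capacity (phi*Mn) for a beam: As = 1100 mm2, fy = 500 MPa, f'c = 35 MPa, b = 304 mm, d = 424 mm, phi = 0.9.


a = As * fy / (0.85 * f'c * b)
= 1100 * 500 / (0.85 * 35 * 304)
= 60.8138 mm
Mn = As * fy * (d - a/2) / 10^6
= 216.4762 kN-m
phi*Mn = 0.9 * 216.4762 = 194.83 kN-m

194.83


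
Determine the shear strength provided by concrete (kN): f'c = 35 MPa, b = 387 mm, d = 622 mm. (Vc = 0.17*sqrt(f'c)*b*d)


Vc = 0.17 * sqrt(35) * 387 * 622 / 1000
= 242.09 kN

242.09


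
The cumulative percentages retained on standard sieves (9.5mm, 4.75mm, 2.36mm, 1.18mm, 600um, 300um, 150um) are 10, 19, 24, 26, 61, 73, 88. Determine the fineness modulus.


FM = sum(cumulative % retained) / 100
= 301 / 100
= 3.01

3.01


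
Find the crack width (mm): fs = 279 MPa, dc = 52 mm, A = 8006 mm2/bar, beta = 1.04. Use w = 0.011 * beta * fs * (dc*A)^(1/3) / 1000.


w = 0.011 * beta * fs * (dc * A)^(1/3) / 1000
= 0.011 * 1.04 * 279 * (52 * 8006)^(1/3) / 1000
= 0.238 mm

0.238


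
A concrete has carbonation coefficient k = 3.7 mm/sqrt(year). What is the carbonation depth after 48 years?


depth = k * sqrt(t)
= 3.7 * sqrt(48)
= 25.63 mm

25.63


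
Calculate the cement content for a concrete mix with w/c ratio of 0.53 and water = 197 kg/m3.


Cement = water / (w/c)
= 197 / 0.53
= 371.7 kg/m3

371.7


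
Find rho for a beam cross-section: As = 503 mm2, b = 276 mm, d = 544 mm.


rho = As / (b * d)
= 503 / (276 * 544)
= 0.0034

0.0034


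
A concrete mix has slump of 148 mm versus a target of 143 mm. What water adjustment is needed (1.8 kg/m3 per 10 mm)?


Difference = 143 - 148 = -5 mm
Water adjustment = -5 * 1.8 / 10 = -0.9 kg/m3

-0.9


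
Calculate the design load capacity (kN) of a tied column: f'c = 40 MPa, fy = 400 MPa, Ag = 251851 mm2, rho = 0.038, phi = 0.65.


Ast = rho * Ag = 0.038 * 251851 = 9570.338 mm2
phi*Pn = 0.65 * 0.80 * (0.85 * 40 * (251851 - 9570.338) + 400 * 9570.338) / 1000
= 6274.15 kN

6274.15


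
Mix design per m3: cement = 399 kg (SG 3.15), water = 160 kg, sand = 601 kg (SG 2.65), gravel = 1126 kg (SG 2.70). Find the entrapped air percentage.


Vol cement = 399 / (3.15 * 1000) = 0.126667 m3
Vol water = 160 / 1000 = 0.16 m3
Vol sand = 601 / (2.65 * 1000) = 0.226792 m3
Vol gravel = 1126 / (2.70 * 1000) = 0.417037 m3
Total solid + water volume = 0.930496 m3
Air = (1 - 0.930496) * 100 = 6.95%

6.95
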